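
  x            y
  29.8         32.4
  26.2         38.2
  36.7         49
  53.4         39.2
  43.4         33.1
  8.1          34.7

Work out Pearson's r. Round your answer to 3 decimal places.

n = 6, Σx = 197.6, Σy = 226.6, Σx² = 7722.1, Σy² = 8746.34, Σxy = 7575.55
nΣxy − ΣxΣy = 45453.3 − 44776.16 = 677.14
nΣx² − (Σx)² = 46332.6 − 39045.76 = 7286.84; nΣy² − (Σy)² = 52478.04 − 51347.56 = 1130.48
r = 677.14 / √(7286.84 × 1130.48) = 677.14 / 2870.1266 ≈ 0.236

0.236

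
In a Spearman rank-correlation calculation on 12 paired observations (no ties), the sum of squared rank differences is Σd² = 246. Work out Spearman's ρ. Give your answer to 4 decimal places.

0.1399

ρ = 1 − 6Σd² / [n(n²−1)] = 1 − 6×246 / (12×143)
  = 1 − 1476/1716 = 1 − 0.86014 ≈ 0.1399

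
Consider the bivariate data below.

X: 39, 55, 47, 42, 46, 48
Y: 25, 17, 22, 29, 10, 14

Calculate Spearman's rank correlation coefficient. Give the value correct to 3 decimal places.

Rank X: 1, 6, 4, 2, 3, 5
Rank Y: 5, 3, 4, 6, 1, 2
d = rank(X) − rank(Y): -4, 3, 0, -4, 2, 3; Σd² = 54
ρ = 1 − 6Σd² / [n(n²−1)] = 1 − 6×54 / (6×35) = 1 − 324/210 ≈ -0.543

-0.543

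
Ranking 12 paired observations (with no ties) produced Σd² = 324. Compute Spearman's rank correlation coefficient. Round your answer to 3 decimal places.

ρ = 1 − 6Σd² / [n(n²−1)] = 1 − 6×324 / (12×143)
  = 1 − 1944/1716 = 1 − 1.1329 ≈ -0.133

-0.133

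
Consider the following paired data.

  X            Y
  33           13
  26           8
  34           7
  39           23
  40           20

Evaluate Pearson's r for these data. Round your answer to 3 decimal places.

0.813

n = 5, ΣX = 172, ΣY = 71, ΣX² = 6042, ΣY² = 1211, ΣXY = 2572
nΣXY − ΣXΣY = 12860 − 12212 = 648
nΣX² − (ΣX)² = 30210 − 29584 = 626; nΣY² − (ΣY)² = 6055 − 5041 = 1014
r = 648 / √(626 × 1014) = 648 / 796.7208 ≈ 0.813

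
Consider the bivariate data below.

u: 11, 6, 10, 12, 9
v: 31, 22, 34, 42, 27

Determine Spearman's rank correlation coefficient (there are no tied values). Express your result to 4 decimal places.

Rank u: 4, 1, 3, 5, 2
Rank v: 3, 1, 4, 5, 2
d = rank(u) − rank(v): 1, 0, -1, 0, 0; Σd² = 2
ρ = 1 − 6Σd² / [n(n²−1)] = 1 − 6×2 / (5×24) = 1 − 12/120 ≈ 0.9000

0.9000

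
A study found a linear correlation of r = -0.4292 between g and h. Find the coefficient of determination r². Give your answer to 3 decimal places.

r² = (-0.4292)² = 0.184

0.184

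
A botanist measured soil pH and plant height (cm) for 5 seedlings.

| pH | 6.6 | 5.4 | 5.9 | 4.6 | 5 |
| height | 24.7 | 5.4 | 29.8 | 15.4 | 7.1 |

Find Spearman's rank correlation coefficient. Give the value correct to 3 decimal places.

0.500

Rank pH: 5, 3, 4, 1, 2
Rank height: 4, 1, 5, 3, 2
d = rank(pH) − rank(height): 1, 2, -1, -2, 0; Σd² = 10
ρ = 1 − 6Σd² / [n(n²−1)] = 1 − 6×10 / (5×24) = 1 − 60/120 ≈ 0.500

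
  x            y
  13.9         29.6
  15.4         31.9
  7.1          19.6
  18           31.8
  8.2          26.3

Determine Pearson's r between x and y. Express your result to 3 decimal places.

0.903

n = 5, Σx = 62.6, Σy = 139.2, Σx² = 872.02, Σy² = 3980.86, Σxy = 1829.92
nΣxy − ΣxΣy = 9149.6 − 8713.92 = 435.68
nΣx² − (Σx)² = 4360.1 − 3918.76 = 441.34; nΣy² − (Σy)² = 19904.3 − 19376.64 = 527.66
r = 435.68 / √(441.34 × 527.66) = 435.68 / 482.5738 ≈ 0.903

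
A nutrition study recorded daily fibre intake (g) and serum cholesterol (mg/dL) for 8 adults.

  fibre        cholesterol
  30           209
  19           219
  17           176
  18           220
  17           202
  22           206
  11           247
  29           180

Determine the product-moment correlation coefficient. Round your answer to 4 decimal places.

n = 8, Σx = 163, Σy = 1659, Σx² = 3609, Σy² = 347667, Σxy = 33286
nΣxy − ΣxΣy = 266288 − 270417 = -4129
nΣx² − (Σx)² = 28872 − 26569 = 2303; nΣy² − (Σy)² = 2781336 − 2752281 = 29055
r = -4129 / √(2303 × 29055) = -4129 / 8180.0773 ≈ -0.5048

-0.5048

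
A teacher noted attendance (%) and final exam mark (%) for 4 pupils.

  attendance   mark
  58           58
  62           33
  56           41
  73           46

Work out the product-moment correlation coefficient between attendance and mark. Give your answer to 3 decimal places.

n = 4, Σx = 249, Σy = 178, Σx² = 15673, Σy² = 8250, Σxy = 11064
nΣxy − ΣxΣy = 44256 − 44322 = -66
nΣx² − (Σx)² = 62692 − 62001 = 691; nΣy² − (Σy)² = 33000 − 31684 = 1316
r = -66 / √(691 × 1316) = -66 / 953.6016 ≈ -0.069

-0.069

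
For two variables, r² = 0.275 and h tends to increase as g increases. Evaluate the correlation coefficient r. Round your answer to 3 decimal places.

0.524

|r| = √0.275 = 0.524
The association is positive, so r = 0.524.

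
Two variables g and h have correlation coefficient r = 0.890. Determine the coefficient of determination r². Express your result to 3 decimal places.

r² = (0.890)² = 0.792

0.792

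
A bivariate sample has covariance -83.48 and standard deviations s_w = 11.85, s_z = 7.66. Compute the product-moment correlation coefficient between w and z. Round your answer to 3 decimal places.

r = Cov(w,z) / (s_w · s_z) = -83.48 / (11.85 × 7.66)
  = -83.48 / 90.7710 ≈ -0.920

-0.920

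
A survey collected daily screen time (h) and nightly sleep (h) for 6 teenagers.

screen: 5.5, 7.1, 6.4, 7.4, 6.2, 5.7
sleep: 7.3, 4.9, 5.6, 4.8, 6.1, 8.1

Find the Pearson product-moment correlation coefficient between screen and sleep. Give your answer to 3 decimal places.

n = 6, Σx = 38.3, Σy = 36.8, Σx² = 247.31, Σy² = 234.52, Σxy = 230.29
nΣxy − ΣxΣy = 1381.74 − 1409.44 = -27.7
nΣx² − (Σx)² = 1483.86 − 1466.89 = 16.97; nΣy² − (Σy)² = 1407.12 − 1354.24 = 52.88
r = -27.7 / √(16.97 × 52.88) = -27.7 / 29.9562 ≈ -0.925

-0.925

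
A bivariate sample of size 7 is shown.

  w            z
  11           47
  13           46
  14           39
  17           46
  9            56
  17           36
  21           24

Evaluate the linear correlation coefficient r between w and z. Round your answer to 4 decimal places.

n = 7, Σw = 102, Σz = 294, Σw² = 1586, Σz² = 12970, Σwz = 4063
nΣwz − ΣwΣz = 28441 − 29988 = -1547
nΣw² − (Σw)² = 11102 − 10404 = 698; nΣz² − (Σz)² = 90790 − 86436 = 4354
r = -1547 / √(698 × 4354) = -1547 / 1743.2992 ≈ -0.8874

-0.8874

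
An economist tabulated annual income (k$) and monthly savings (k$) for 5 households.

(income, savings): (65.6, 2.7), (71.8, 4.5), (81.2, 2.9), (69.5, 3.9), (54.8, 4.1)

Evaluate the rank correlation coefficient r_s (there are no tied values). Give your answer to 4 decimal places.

0.0000

Rank income: 2, 4, 5, 3, 1
Rank savings: 1, 5, 2, 3, 4
d = rank(income) − rank(savings): 1, -1, 3, 0, -3; Σd² = 20
ρ = 1 − 6Σd² / [n(n²−1)] = 1 − 6×20 / (5×24) = 1 − 120/120 ≈ 0.0000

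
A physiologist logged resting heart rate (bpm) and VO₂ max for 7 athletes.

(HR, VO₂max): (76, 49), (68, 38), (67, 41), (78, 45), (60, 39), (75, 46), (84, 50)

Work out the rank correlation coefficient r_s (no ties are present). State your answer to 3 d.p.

0.786

Rank HR: 5, 3, 2, 6, 1, 4, 7
Rank VO₂max: 6, 1, 3, 4, 2, 5, 7
d = rank(HR) − rank(VO₂max): -1, 2, -1, 2, -1, -1, 0; Σd² = 12
ρ = 1 − 6Σd² / [n(n²−1)] = 1 − 6×12 / (7×48) = 1 − 72/336 ≈ 0.786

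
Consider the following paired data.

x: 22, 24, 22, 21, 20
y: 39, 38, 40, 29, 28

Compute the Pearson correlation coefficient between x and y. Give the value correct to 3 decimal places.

0.749

n = 5, Σx = 109, Σy = 174, Σx² = 2385, Σy² = 6190, Σxy = 3819
nΣxy − ΣxΣy = 19095 − 18966 = 129
nΣx² − (Σx)² = 11925 − 11881 = 44; nΣy² − (Σy)² = 30950 − 30276 = 674
r = 129 / √(44 × 674) = 129 / 172.2092 ≈ 0.749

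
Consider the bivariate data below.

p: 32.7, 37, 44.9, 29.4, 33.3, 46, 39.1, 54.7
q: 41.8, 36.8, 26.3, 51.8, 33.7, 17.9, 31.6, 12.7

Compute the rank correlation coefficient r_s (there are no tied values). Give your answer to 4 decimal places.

-0.9762

Rank p: 2, 4, 6, 1, 3, 7, 5, 8
Rank q: 7, 6, 3, 8, 5, 2, 4, 1
d = rank(p) − rank(q): -5, -2, 3, -7, -2, 5, 1, 7; Σd² = 166
ρ = 1 − 6Σd² / [n(n²−1)] = 1 − 6×166 / (8×63) = 1 − 996/504 ≈ -0.9762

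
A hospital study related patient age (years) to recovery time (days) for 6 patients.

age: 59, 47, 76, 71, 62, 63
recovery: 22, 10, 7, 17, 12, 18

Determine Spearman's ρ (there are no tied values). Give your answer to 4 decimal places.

-0.2571

Rank age: 2, 1, 6, 5, 3, 4
Rank recovery: 6, 2, 1, 4, 3, 5
d = rank(age) − rank(recovery): -4, -1, 5, 1, 0, -1; Σd² = 44
ρ = 1 − 6Σd² / [n(n²−1)] = 1 − 6×44 / (6×35) = 1 − 264/210 ≈ -0.2571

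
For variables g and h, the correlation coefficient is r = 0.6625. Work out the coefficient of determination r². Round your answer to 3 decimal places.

0.439

r² = (0.6625)² = 0.439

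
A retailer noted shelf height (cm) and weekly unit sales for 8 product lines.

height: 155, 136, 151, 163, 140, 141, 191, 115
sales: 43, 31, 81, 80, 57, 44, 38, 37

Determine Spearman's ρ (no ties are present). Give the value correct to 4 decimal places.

Rank height: 6, 2, 5, 7, 3, 4, 8, 1
Rank sales: 4, 1, 8, 7, 6, 5, 3, 2
d = rank(height) − rank(sales): 2, 1, -3, 0, -3, -1, 5, -1; Σd² = 50
ρ = 1 − 6Σd² / [n(n²−1)] = 1 − 6×50 / (8×63) = 1 − 300/504 ≈ 0.4048

0.4048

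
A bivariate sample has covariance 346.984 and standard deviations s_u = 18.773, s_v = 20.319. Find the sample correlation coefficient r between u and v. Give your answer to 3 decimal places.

0.910

r = Cov(u,v) / (s_u · s_v) = 346.984 / (18.773 × 20.319)
  = 346.984 / 381.4486 ≈ 0.910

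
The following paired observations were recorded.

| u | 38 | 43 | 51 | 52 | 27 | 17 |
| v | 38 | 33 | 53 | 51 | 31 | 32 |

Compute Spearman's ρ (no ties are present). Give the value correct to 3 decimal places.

Rank u: 3, 4, 5, 6, 2, 1
Rank v: 4, 3, 6, 5, 1, 2
d = rank(u) − rank(v): -1, 1, -1, 1, 1, -1; Σd² = 6
ρ = 1 − 6Σd² / [n(n²−1)] = 1 − 6×6 / (6×35) = 1 − 36/210 ≈ 0.829

0.829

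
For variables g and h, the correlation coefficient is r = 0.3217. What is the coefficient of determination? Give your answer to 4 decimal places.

0.1035

r² = (0.3217)² = 0.1035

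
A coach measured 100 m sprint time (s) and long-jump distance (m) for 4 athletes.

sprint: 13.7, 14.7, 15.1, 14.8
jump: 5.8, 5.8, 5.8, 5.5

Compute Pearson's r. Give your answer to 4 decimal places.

n = 4, Σx = 58.3, Σy = 22.9, Σx² = 850.83, Σy² = 131.17, Σxy = 333.7
nΣxy − ΣxΣy = 1334.8 − 1335.07 = -0.27
nΣx² − (Σx)² = 3403.32 − 3398.89 = 4.43; nΣy² − (Σy)² = 524.68 − 524.41 = 0.27
r = -0.27 / √(4.43 × 0.27) = -0.27 / 1.0937 ≈ -0.2469

-0.2469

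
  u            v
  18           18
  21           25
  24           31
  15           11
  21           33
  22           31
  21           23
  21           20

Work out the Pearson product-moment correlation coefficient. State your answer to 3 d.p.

n = 8, Σu = 163, Σv = 192, Σu² = 3373, Σv² = 5010, Σuv = 4036
nΣuv − ΣuΣv = 32288 − 31296 = 992
nΣu² − (Σu)² = 26984 − 26569 = 415; nΣv² − (Σv)² = 40080 − 36864 = 3216
r = 992 / √(415 × 3216) = 992 / 1155.2662 ≈ 0.859

0.859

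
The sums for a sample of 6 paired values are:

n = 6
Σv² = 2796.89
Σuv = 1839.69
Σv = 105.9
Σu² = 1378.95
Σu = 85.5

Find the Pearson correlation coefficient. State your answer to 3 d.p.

0.857

r = (nΣuv − ΣuΣv) / √[(nΣu² − (Σu)²)(nΣv² − (Σv)²)]
Numerator: 6×1839.69 − 85.5×105.9 = 1983.69
Denominator: √[(8273.7 − 7310.25)(16781.34 − 11214.81)] = √[963.45 × 5566.53] = 2315.8310
r = 1983.69 / 2315.8310 ≈ 0.857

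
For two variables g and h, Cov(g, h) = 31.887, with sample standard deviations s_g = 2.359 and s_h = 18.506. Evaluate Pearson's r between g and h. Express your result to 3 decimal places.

0.730

r = Cov(g,h) / (s_g · s_h) = 31.887 / (2.359 × 18.506)
  = 31.887 / 43.6557 ≈ 0.730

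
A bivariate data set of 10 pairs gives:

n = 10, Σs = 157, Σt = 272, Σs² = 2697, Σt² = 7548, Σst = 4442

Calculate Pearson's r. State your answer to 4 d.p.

r = (nΣst − ΣsΣt) / √[(nΣs² − (Σs)²)(nΣt² − (Σt)²)]
Numerator: 10×4442 − 157×272 = 1716
Denominator: √[(26970 − 24649)(75480 − 73984)] = √[2321 × 1496] = 1863.3883
r = 1716 / 1863.3883 ≈ 0.9209

0.9209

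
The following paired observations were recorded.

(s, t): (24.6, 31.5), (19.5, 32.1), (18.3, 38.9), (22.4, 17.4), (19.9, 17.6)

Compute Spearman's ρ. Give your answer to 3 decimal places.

Rank s: 5, 2, 1, 4, 3
Rank t: 3, 4, 5, 1, 2
d = rank(s) − rank(t): 2, -2, -4, 3, 1; Σd² = 34
ρ = 1 − 6Σd² / [n(n²−1)] = 1 − 6×34 / (5×24) = 1 − 204/120 ≈ -0.700

-0.700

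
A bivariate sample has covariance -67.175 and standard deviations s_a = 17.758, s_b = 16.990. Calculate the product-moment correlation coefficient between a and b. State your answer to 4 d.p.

-0.2226

r = Cov(a,b) / (s_a · s_b) = -67.175 / (17.758 × 16.990)
  = -67.175 / 301.7084 ≈ -0.2226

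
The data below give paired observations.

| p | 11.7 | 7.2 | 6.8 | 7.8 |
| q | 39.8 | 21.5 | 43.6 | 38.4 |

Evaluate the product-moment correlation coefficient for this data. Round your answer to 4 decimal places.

n = 4, Σp = 33.5, Σq = 143.3, Σp² = 295.81, Σq² = 5421.81, Σpq = 1216.46
nΣpq − ΣpΣq = 4865.84 − 4800.55 = 65.29
nΣp² − (Σp)² = 1183.24 − 1122.25 = 60.99; nΣq² − (Σq)² = 21687.24 − 20534.89 = 1152.35
r = 65.29 / √(60.99 × 1152.35) = 65.29 / 265.1072 ≈ 0.2463

0.2463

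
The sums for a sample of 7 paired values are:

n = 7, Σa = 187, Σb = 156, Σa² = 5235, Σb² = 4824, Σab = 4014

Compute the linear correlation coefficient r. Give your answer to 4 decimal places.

r = (nΣab − ΣaΣb) / √[(nΣa² − (Σa)²)(nΣb² − (Σb)²)]
Numerator: 7×4014 − 187×156 = -1074
Denominator: √[(36645 − 34969)(33768 − 24336)] = √[1676 × 9432] = 3975.9316
r = -1074 / 3975.9316 ≈ -0.2701

-0.2701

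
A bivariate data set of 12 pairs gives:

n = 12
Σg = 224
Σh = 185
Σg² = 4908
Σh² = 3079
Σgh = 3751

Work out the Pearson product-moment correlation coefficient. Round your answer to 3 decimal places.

r = (nΣgh − ΣgΣh) / √[(nΣg² − (Σg)²)(nΣh² − (Σh)²)]
Numerator: 12×3751 − 224×185 = 3572
Denominator: √[(58896 − 50176)(36948 − 34225)] = √[8720 × 2723] = 4872.8390
r = 3572 / 4872.8390 ≈ 0.733

0.733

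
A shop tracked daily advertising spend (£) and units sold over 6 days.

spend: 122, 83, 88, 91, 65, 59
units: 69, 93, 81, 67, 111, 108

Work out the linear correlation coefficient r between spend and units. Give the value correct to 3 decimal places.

-0.867

n = 6, Σx = 508, Σy = 529, Σx² = 45504, Σy² = 48445, Σxy = 42949
nΣxy − ΣxΣy = 257694 − 268732 = -11038
nΣx² − (Σx)² = 273024 − 258064 = 14960; nΣy² − (Σy)² = 290670 − 279841 = 10829
r = -11038 / √(14960 × 10829) = -11038 / 12727.9943 ≈ -0.867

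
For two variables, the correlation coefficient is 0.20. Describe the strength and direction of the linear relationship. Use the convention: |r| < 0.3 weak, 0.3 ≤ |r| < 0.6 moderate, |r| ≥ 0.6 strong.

r = 0.20 > 0 so the relationship is positive.
|r| = 0.20, which falls in the weak range.

weak positive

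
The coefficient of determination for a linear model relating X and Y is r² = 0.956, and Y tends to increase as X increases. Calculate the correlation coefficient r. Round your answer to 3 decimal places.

|r| = √0.956 = 0.978
The association is positive, so r = 0.978.

0.978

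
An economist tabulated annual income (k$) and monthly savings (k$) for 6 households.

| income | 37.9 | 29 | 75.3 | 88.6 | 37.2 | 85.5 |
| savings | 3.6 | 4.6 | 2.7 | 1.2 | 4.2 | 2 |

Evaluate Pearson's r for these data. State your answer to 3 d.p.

n = 6, Σx = 353.5, Σy = 18.3, Σx² = 24491.55, Σy² = 64.49, Σxy = 906.71
nΣxy − ΣxΣy = 5440.26 − 6469.05 = -1028.79
nΣx² − (Σx)² = 146949.3 − 124962.25 = 21987.05; nΣy² − (Σy)² = 386.94 − 334.89 = 52.05
r = -1028.79 / √(21987.05 × 52.05) = -1028.79 / 1069.7785 ≈ -0.962

-0.962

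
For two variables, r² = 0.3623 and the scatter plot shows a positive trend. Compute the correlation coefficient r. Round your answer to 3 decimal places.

0.602

|r| = √0.3623 = 0.602
The association is positive, so r = 0.602.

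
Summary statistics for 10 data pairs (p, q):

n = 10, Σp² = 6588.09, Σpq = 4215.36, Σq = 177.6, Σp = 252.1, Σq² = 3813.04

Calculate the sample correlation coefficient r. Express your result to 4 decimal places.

-0.6690

r = (nΣpq − ΣpΣq) / √[(nΣp² − (Σp)²)(nΣq² − (Σq)²)]
Numerator: 10×4215.36 − 252.1×177.6 = -2619.36
Denominator: √[(65880.9 − 63554.41)(38130.4 − 31541.76)] = √[2326.49 × 6588.64] = 3915.1507
r = -2619.36 / 3915.1507 ≈ -0.6690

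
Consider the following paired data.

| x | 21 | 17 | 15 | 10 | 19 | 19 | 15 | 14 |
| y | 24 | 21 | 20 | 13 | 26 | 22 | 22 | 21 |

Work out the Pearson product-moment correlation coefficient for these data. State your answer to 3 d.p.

0.869

n = 8, Σx = 130, Σy = 169, Σx² = 2198, Σy² = 3671, Σxy = 2827
nΣxy − ΣxΣy = 22616 − 21970 = 646
nΣx² − (Σx)² = 17584 − 16900 = 684; nΣy² − (Σy)² = 29368 − 28561 = 807
r = 646 / √(684 × 807) = 646 / 742.9589 ≈ 0.869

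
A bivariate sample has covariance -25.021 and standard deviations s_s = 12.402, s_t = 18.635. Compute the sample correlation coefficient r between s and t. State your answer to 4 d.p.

r = Cov(s,t) / (s_s · s_t) = -25.021 / (12.402 × 18.635)
  = -25.021 / 231.1113 ≈ -0.1083

-0.1083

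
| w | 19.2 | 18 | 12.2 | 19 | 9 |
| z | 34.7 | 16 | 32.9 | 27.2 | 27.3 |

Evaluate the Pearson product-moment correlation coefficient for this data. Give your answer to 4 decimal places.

n = 5, Σw = 77.4, Σz = 138.1, Σw² = 1283.48, Σz² = 4027.63, Σwz = 2118.12
nΣwz − ΣwΣz = 10590.6 − 10688.94 = -98.34
nΣw² − (Σw)² = 6417.4 − 5990.76 = 426.64; nΣz² − (Σz)² = 20138.15 − 19071.61 = 1066.54
r = -98.34 / √(426.64 × 1066.54) = -98.34 / 674.5581 ≈ -0.1458

-0.1458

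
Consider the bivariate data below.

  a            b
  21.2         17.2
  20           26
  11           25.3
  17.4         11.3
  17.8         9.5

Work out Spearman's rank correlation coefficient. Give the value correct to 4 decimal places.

0.1000

Rank a: 5, 4, 1, 2, 3
Rank b: 3, 5, 4, 2, 1
d = rank(a) − rank(b): 2, -1, -3, 0, 2; Σd² = 18
ρ = 1 − 6Σd² / [n(n²−1)] = 1 − 6×18 / (5×24) = 1 − 108/120 ≈ 0.1000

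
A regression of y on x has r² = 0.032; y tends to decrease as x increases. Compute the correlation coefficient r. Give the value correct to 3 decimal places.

|r| = √0.032 = 0.179
The association is negative, so r = −0.179.

-0.179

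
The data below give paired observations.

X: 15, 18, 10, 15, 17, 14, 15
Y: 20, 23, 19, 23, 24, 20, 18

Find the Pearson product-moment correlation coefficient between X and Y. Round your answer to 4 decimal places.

0.6523

n = 7, ΣX = 104, ΣY = 147, ΣX² = 1584, ΣY² = 3119, ΣXY = 2207
nΣXY − ΣXΣY = 15449 − 15288 = 161
nΣX² − (ΣX)² = 11088 − 10816 = 272; nΣY² − (ΣY)² = 21833 − 21609 = 224
r = 161 / √(272 × 224) = 161 / 246.8360 ≈ 0.6523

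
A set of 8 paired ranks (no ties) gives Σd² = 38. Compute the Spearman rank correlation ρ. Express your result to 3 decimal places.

ρ = 1 − 6Σd² / [n(n²−1)] = 1 − 6×38 / (8×63)
  = 1 − 228/504 = 1 − 0.4524 ≈ 0.548

0.548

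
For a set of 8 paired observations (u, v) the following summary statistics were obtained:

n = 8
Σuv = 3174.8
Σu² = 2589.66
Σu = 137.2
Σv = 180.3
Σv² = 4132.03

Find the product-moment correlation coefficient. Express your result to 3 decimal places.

0.649

r = (nΣuv − ΣuΣv) / √[(nΣu² − (Σu)²)(nΣv² − (Σv)²)]
Numerator: 8×3174.8 − 137.2×180.3 = 661.24
Denominator: √[(20717.28 − 18823.84)(33056.24 − 32508.09)] = √[1893.44 × 548.15] = 1018.7684
r = 661.24 / 1018.7684 ≈ 0.649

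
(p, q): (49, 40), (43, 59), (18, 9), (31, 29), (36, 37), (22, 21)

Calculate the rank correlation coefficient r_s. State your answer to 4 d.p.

Rank p: 6, 5, 1, 3, 4, 2
Rank q: 5, 6, 1, 3, 4, 2
d = rank(p) − rank(q): 1, -1, 0, 0, 0, 0; Σd² = 2
ρ = 1 − 6Σd² / [n(n²−1)] = 1 − 6×2 / (6×35) = 1 − 12/210 ≈ 0.9429

0.9429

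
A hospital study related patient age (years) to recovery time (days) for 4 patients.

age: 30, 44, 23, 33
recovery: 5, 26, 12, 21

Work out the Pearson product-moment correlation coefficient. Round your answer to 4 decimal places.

0.7471

n = 4, Σx = 130, Σy = 64, Σx² = 4454, Σy² = 1286, Σxy = 2263
nΣxy − ΣxΣy = 9052 − 8320 = 732
nΣx² − (Σx)² = 17816 − 16900 = 916; nΣy² − (Σy)² = 5144 − 4096 = 1048
r = 732 / √(916 × 1048) = 732 / 979.7796 ≈ 0.7471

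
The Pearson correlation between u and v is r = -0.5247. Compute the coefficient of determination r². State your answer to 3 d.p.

r² = (-0.5247)² = 0.275

0.275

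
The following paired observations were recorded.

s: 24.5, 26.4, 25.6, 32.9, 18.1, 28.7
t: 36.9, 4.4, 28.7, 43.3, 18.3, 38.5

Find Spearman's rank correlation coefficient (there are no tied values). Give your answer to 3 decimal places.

Rank s: 2, 4, 3, 6, 1, 5
Rank t: 4, 1, 3, 6, 2, 5
d = rank(s) − rank(t): -2, 3, 0, 0, -1, 0; Σd² = 14
ρ = 1 − 6Σd² / [n(n²−1)] = 1 − 6×14 / (6×35) = 1 − 84/210 ≈ 0.600

0.600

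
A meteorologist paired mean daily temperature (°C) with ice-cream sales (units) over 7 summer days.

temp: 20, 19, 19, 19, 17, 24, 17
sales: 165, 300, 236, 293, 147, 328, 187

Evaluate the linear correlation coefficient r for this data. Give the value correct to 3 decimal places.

0.650

n = 7, Σx = 135, Σy = 1656, Σx² = 2637, Σy² = 422932, Σxy = 32601
nΣxy − ΣxΣy = 228207 − 223560 = 4647
nΣx² − (Σx)² = 18459 − 18225 = 234; nΣy² − (Σy)² = 2960524 − 2742336 = 218188
r = 4647 / √(234 × 218188) = 4647 / 7145.3476 ≈ 0.650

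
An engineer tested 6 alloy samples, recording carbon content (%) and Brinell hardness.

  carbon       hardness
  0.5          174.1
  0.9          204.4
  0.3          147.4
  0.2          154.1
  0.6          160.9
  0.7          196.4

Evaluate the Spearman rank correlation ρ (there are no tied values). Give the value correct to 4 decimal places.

Rank carbon: 3, 6, 2, 1, 4, 5
Rank hardness: 4, 6, 1, 2, 3, 5
d = rank(carbon) − rank(hardness): -1, 0, 1, -1, 1, 0; Σd² = 4
ρ = 1 − 6Σd² / [n(n²−1)] = 1 − 6×4 / (6×35) = 1 − 24/210 ≈ 0.8857

0.8857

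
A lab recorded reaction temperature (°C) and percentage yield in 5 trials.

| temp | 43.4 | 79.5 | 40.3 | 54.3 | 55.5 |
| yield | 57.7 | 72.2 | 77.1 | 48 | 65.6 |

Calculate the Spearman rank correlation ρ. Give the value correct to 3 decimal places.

Rank temp: 2, 5, 1, 3, 4
Rank yield: 2, 4, 5, 1, 3
d = rank(temp) − rank(yield): 0, 1, -4, 2, 1; Σd² = 22
ρ = 1 − 6Σd² / [n(n²−1)] = 1 − 6×22 / (5×24) = 1 − 132/120 ≈ -0.100

-0.100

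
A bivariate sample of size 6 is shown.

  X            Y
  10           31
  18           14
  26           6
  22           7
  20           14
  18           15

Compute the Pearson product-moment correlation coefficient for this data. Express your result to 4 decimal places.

n = 6, ΣX = 114, ΣY = 87, ΣX² = 2308, ΣY² = 1663, ΣXY = 1422
nΣXY − ΣXΣY = 8532 − 9918 = -1386
nΣX² − (ΣX)² = 13848 − 12996 = 852; nΣY² − (ΣY)² = 9978 − 7569 = 2409
r = -1386 / √(852 × 2409) = -1386 / 1432.6437 ≈ -0.9674

-0.9674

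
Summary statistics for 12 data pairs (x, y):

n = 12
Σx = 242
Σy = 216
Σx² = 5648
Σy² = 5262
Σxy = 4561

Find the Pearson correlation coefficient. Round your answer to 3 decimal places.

r = (nΣxy − ΣxΣy) / √[(nΣx² − (Σx)²)(nΣy² − (Σy)²)]
Numerator: 12×4561 − 242×216 = 2460
Denominator: √[(67776 − 58564)(63144 − 46656)] = √[9212 × 16488] = 12324.2629
r = 2460 / 12324.2629 ≈ 0.200

0.200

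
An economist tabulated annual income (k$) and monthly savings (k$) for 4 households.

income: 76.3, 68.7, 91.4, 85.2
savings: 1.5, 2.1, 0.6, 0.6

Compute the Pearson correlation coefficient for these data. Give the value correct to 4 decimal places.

-0.9671

n = 4, Σx = 321.6, Σy = 4.8, Σx² = 26154.38, Σy² = 7.38, Σxy = 364.68
nΣxy − ΣxΣy = 1458.72 − 1543.68 = -84.96
nΣx² − (Σx)² = 104617.52 − 103426.56 = 1190.96; nΣy² − (Σy)² = 29.52 − 23.04 = 6.48
r = -84.96 / √(1190.96 × 6.48) = -84.96 / 87.8489 ≈ -0.9671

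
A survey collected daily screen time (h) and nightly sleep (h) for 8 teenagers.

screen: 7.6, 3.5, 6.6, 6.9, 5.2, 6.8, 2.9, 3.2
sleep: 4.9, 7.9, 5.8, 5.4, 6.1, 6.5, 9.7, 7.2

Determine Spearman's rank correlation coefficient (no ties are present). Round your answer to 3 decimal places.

-0.905

Rank screen: 8, 3, 5, 7, 4, 6, 1, 2
Rank sleep: 1, 7, 3, 2, 4, 5, 8, 6
d = rank(screen) − rank(sleep): 7, -4, 2, 5, 0, 1, -7, -4; Σd² = 160
ρ = 1 − 6Σd² / [n(n²−1)] = 1 − 6×160 / (8×63) = 1 − 960/504 ≈ -0.905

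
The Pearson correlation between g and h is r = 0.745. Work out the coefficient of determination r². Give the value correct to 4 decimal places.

r² = (0.745)² = 0.5550

0.5550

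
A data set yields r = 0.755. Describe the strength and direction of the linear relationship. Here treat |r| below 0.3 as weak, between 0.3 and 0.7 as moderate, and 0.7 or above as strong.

r = 0.755 > 0 so the relationship is positive.
|r| = 0.755, which falls in the strong range.

strong positive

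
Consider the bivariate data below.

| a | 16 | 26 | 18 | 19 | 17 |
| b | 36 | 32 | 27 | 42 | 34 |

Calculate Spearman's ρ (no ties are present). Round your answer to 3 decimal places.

Rank a: 1, 5, 3, 4, 2
Rank b: 4, 2, 1, 5, 3
d = rank(a) − rank(b): -3, 3, 2, -1, -1; Σd² = 24
ρ = 1 − 6Σd² / [n(n²−1)] = 1 − 6×24 / (5×24) = 1 − 144/120 ≈ -0.200

-0.200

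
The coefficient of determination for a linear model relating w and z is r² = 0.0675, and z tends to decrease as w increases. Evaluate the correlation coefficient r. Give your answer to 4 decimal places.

|r| = √0.0675 = 0.2598
The association is negative, so r = −0.2598.

-0.2598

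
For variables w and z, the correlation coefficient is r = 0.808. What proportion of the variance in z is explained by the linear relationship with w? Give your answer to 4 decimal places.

r² = (0.808)² = 0.6529

0.6529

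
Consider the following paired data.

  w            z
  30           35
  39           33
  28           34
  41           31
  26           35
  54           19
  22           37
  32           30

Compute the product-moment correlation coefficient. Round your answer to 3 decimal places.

-0.905

n = 8, Σw = 272, Σz = 254, Σw² = 9986, Σz² = 8286, Σwz = 8270
nΣwz − ΣwΣz = 66160 − 69088 = -2928
nΣw² − (Σw)² = 79888 − 73984 = 5904; nΣz² − (Σz)² = 66288 − 64516 = 1772
r = -2928 / √(5904 × 1772) = -2928 / 3234.4842 ≈ -0.905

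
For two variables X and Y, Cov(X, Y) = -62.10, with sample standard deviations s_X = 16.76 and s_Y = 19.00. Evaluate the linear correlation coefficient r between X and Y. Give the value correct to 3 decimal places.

-0.195

r = Cov(X,Y) / (s_X · s_Y) = -62.10 / (16.76 × 19.00)
  = -62.10 / 318.4400 ≈ -0.195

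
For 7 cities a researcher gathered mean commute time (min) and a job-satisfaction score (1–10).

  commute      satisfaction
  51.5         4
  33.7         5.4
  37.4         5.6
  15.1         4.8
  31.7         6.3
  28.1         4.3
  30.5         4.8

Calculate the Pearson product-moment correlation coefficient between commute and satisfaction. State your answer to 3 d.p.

-0.186

n = 7, Σx = 228, Σy = 35.2, Σx² = 8139.46, Σy² = 180.78, Σxy = 1136.84
nΣxy − ΣxΣy = 7957.88 − 8025.6 = -67.72
nΣx² − (Σx)² = 56976.22 − 51984 = 4992.22; nΣy² − (Σy)² = 1265.46 − 1239.04 = 26.42
r = -67.72 / √(4992.22 × 26.42) = -67.72 / 363.1728 ≈ -0.186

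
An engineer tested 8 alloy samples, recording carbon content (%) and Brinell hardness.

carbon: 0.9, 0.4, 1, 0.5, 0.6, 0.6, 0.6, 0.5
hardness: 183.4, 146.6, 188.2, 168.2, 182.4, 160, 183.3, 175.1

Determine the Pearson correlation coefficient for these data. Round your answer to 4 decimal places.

0.7089

n = 8, Σx = 5.1, Σy = 1387.2, Σx² = 3.55, Σy² = 241966.26, Σxy = 898.97
nΣxy − ΣxΣy = 7191.76 − 7074.72 = 117.04
nΣx² − (Σx)² = 28.4 − 26.01 = 2.39; nΣy² − (Σy)² = 1935730.08 − 1924323.84 = 11406.24
r = 117.04 / √(2.39 × 11406.24) = 117.04 / 165.1088 ≈ 0.7089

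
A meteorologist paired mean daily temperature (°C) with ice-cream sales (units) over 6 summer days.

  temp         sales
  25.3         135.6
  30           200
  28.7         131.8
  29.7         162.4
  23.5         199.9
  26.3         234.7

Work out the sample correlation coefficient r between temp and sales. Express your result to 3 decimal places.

n = 6, Σx = 163.5, Σy = 1064.4, Σx² = 4489.81, Σy² = 197176.46, Σxy = 28906.88
nΣxy − ΣxΣy = 173441.28 − 174029.4 = -588.12
nΣx² − (Σx)² = 26938.86 − 26732.25 = 206.61; nΣy² − (Σy)² = 1183058.76 − 1132947.36 = 50111.4
r = -588.12 / √(206.61 × 50111.4) = -588.12 / 3217.6880 ≈ -0.183

-0.183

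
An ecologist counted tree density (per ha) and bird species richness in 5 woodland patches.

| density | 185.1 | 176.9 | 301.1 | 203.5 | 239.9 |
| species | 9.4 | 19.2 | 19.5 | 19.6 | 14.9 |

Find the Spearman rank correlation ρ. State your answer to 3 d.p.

Rank density: 2, 1, 5, 3, 4
Rank species: 1, 3, 4, 5, 2
d = rank(density) − rank(species): 1, -2, 1, -2, 2; Σd² = 14
ρ = 1 − 6Σd² / [n(n²−1)] = 1 − 6×14 / (5×24) = 1 − 84/120 ≈ 0.300

0.300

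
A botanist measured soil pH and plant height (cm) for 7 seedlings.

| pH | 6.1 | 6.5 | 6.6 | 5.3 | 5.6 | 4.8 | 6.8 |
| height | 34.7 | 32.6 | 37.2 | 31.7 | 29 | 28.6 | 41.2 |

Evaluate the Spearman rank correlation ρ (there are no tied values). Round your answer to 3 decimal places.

Rank pH: 4, 5, 6, 2, 3, 1, 7
Rank height: 5, 4, 6, 3, 2, 1, 7
d = rank(pH) − rank(height): -1, 1, 0, -1, 1, 0, 0; Σd² = 4
ρ = 1 − 6Σd² / [n(n²−1)] = 1 − 6×4 / (7×48) = 1 − 24/336 ≈ 0.929

0.929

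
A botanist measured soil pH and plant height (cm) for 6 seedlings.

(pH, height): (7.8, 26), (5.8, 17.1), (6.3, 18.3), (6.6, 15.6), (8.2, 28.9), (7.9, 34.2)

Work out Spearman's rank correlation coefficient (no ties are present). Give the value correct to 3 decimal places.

Rank pH: 4, 1, 2, 3, 6, 5
Rank height: 4, 2, 3, 1, 5, 6
d = rank(pH) − rank(height): 0, -1, -1, 2, 1, -1; Σd² = 8
ρ = 1 − 6Σd² / [n(n²−1)] = 1 − 6×8 / (6×35) = 1 − 48/210 ≈ 0.771

0.771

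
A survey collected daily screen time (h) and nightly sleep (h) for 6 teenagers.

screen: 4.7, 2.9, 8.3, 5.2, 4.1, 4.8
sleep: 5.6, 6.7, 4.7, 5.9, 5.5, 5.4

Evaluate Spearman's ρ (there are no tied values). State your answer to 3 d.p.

-0.600

Rank screen: 3, 1, 6, 5, 2, 4
Rank sleep: 4, 6, 1, 5, 3, 2
d = rank(screen) − rank(sleep): -1, -5, 5, 0, -1, 2; Σd² = 56
ρ = 1 − 6Σd² / [n(n²−1)] = 1 − 6×56 / (6×35) = 1 − 336/210 ≈ -0.600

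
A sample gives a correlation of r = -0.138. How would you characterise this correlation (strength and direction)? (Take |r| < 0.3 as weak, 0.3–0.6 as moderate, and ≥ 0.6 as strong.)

weak negative

r = -0.138 < 0 so the relationship is negative.
|r| = 0.138, which falls in the weak range.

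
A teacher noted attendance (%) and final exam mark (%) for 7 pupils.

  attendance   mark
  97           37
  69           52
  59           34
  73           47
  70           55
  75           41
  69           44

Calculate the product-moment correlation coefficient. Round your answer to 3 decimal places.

n = 7, Σx = 512, Σy = 310, Σx² = 38266, Σy² = 14080, Σxy = 22575
nΣxy − ΣxΣy = 158025 − 158720 = -695
nΣx² − (Σx)² = 267862 − 262144 = 5718; nΣy² − (Σy)² = 98560 − 96100 = 2460
r = -695 / √(5718 × 2460) = -695 / 3750.5040 ≈ -0.185

-0.185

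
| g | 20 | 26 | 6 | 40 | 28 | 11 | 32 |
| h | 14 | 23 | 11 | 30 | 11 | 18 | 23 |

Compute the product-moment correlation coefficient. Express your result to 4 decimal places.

n = 7, Σg = 163, Σh = 130, Σg² = 4641, Σh² = 2720, Σgh = 3386
nΣgh − ΣgΣh = 23702 − 21190 = 2512
nΣg² − (Σg)² = 32487 − 26569 = 5918; nΣh² − (Σh)² = 19040 − 16900 = 2140
r = 2512 / √(5918 × 2140) = 2512 / 3558.7245 ≈ 0.7059

0.7059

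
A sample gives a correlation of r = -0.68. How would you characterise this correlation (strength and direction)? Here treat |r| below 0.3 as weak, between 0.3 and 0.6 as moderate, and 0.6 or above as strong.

strong negative

r = -0.68 < 0 so the relationship is negative.
|r| = 0.68, which falls in the strong range.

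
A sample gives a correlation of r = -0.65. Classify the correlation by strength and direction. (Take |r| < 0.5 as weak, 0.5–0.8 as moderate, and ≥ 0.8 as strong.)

moderate negative

r = -0.65 < 0 so the relationship is negative.
|r| = 0.65, which falls in the moderate range.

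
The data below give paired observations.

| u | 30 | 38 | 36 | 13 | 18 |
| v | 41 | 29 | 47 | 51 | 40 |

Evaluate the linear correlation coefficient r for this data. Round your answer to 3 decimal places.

n = 5, Σu = 135, Σv = 208, Σu² = 4133, Σv² = 8932, Σuv = 5407
nΣuv − ΣuΣv = 27035 − 28080 = -1045
nΣu² − (Σu)² = 20665 − 18225 = 2440; nΣv² − (Σv)² = 44660 − 43264 = 1396
r = -1045 / √(2440 × 1396) = -1045 / 1845.6002 ≈ -0.566

-0.566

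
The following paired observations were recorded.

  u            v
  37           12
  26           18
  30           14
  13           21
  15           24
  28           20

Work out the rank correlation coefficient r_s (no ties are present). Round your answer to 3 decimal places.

Rank u: 6, 3, 5, 1, 2, 4
Rank v: 1, 3, 2, 5, 6, 4
d = rank(u) − rank(v): 5, 0, 3, -4, -4, 0; Σd² = 66
ρ = 1 − 6Σd² / [n(n²−1)] = 1 − 6×66 / (6×35) = 1 − 396/210 ≈ -0.886

-0.886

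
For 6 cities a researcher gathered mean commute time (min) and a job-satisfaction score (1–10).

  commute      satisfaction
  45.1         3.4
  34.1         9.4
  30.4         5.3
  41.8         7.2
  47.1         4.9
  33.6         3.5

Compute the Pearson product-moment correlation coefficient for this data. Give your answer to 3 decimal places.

-0.242

n = 6, Σx = 232.1, Σy = 33.7, Σx² = 9215.59, Σy² = 216.11, Σxy = 1284.35
nΣxy − ΣxΣy = 7706.1 − 7821.77 = -115.67
nΣx² − (Σx)² = 55293.54 − 53870.41 = 1423.13; nΣy² − (Σy)² = 1296.66 − 1135.69 = 160.97
r = -115.67 / √(1423.13 × 160.97) = -115.67 / 478.6243 ≈ -0.242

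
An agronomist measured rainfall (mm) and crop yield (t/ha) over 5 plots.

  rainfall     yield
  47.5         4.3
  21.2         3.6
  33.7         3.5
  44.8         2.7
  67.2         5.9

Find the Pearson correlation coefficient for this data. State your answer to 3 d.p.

n = 5, Σx = 214.4, Σy = 20, Σx² = 10364.26, Σy² = 85.8, Σxy = 915.96
nΣxy − ΣxΣy = 4579.8 − 4288 = 291.8
nΣx² − (Σx)² = 51821.3 − 45967.36 = 5853.94; nΣy² − (Σy)² = 429 − 400 = 29
r = 291.8 / √(5853.94 × 29) = 291.8 / 412.0246 ≈ 0.708

0.708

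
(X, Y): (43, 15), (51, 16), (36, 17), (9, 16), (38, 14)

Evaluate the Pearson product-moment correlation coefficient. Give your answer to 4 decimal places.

-0.1687

n = 5, ΣX = 177, ΣY = 78, ΣX² = 7271, ΣY² = 1222, ΣXY = 2749
nΣXY − ΣXΣY = 13745 − 13806 = -61
nΣX² − (ΣX)² = 36355 − 31329 = 5026; nΣY² − (ΣY)² = 6110 − 6084 = 26
r = -61 / √(5026 × 26) = -61 / 361.4914 ≈ -0.1687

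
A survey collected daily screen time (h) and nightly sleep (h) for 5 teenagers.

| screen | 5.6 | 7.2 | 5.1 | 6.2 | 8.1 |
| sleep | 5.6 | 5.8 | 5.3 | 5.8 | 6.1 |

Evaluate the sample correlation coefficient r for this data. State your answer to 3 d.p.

0.933

n = 5, Σx = 32.2, Σy = 28.6, Σx² = 213.26, Σy² = 163.94, Σxy = 185.52
nΣxy − ΣxΣy = 927.6 − 920.92 = 6.68
nΣx² − (Σx)² = 1066.3 − 1036.84 = 29.46; nΣy² − (Σy)² = 819.7 − 817.96 = 1.74
r = 6.68 / √(29.46 × 1.74) = 6.68 / 7.1596 ≈ 0.933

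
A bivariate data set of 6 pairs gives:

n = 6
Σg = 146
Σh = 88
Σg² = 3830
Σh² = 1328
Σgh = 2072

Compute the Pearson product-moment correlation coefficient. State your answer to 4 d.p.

-0.6814

r = (nΣgh − ΣgΣh) / √[(nΣg² − (Σg)²)(nΣh² − (Σh)²)]
Numerator: 6×2072 − 146×88 = -416
Denominator: √[(22980 − 21316)(7968 − 7744)] = √[1664 × 224] = 610.5211
r = -416 / 610.5211 ≈ -0.6814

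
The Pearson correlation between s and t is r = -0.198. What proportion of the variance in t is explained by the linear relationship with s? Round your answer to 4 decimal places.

r² = (-0.198)² = 0.0392

0.0392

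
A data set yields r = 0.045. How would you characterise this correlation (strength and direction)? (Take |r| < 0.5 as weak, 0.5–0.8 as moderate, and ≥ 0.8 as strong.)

weak positive

r = 0.045 > 0 so the relationship is positive.
|r| = 0.045, which falls in the weak range.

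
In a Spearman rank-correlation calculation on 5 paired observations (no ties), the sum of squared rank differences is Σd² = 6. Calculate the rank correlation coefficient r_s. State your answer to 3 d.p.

ρ = 1 − 6Σd² / [n(n²−1)] = 1 − 6×6 / (5×24)
  = 1 − 36/120 = 1 − 0.3000 ≈ 0.700

0.700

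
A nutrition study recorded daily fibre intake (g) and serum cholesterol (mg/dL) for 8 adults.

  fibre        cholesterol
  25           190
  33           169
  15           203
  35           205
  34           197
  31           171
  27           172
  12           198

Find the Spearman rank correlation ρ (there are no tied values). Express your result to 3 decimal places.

-0.071

Rank fibre: 3, 6, 2, 8, 7, 5, 4, 1
Rank cholesterol: 4, 1, 7, 8, 5, 2, 3, 6
d = rank(fibre) − rank(cholesterol): -1, 5, -5, 0, 2, 3, 1, -5; Σd² = 90
ρ = 1 − 6Σd² / [n(n²−1)] = 1 − 6×90 / (8×63) = 1 − 540/504 ≈ -0.071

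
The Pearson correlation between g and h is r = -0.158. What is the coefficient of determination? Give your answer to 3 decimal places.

r² = (-0.158)² = 0.025

0.025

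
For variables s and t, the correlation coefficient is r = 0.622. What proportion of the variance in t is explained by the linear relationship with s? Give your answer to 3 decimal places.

r² = (0.622)² = 0.387

0.387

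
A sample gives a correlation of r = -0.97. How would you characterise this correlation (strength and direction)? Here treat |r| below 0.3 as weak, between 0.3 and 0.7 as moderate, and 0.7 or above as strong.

strong negative

r = -0.97 < 0 so the relationship is negative.
|r| = 0.97, which falls in the strong range.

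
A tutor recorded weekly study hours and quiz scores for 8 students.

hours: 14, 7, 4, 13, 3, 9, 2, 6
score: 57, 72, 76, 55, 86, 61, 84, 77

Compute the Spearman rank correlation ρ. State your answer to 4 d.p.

Rank hours: 8, 5, 3, 7, 2, 6, 1, 4
Rank score: 2, 4, 5, 1, 8, 3, 7, 6
d = rank(hours) − rank(score): 6, 1, -2, 6, -6, 3, -6, -2; Σd² = 162
ρ = 1 − 6Σd² / [n(n²−1)] = 1 − 6×162 / (8×63) = 1 − 972/504 ≈ -0.9286

-0.9286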